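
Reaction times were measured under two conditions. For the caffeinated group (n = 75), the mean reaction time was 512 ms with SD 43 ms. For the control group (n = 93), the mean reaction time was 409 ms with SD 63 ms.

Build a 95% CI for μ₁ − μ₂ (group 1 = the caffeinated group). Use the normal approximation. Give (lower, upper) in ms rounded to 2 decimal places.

Standard errors of each mean: 43/√75 = 4.9652 and 63/√93 = 6.5328.
SE(x̄₁ − x̄₂) = √(4.9652² + 6.5328²) = 8.2055 for independent samples with unequal variances.
With z* = 1.960, the margin is 1.960 × 8.2055 = 16.0828.
x̄₁ − x̄₂ = 512 − 409 = 103.0000; the interval is 103.0000 ± 16.0828 = (86.92, 119.08).

(86.92, 119.08)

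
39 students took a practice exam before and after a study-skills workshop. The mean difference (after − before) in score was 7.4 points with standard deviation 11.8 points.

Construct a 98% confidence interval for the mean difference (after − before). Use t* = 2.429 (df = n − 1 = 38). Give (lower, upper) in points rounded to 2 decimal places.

(2.81, 11.99)

This is a matched-pairs design, so SE = s_d/√n = 11.8/√39 = 1.8895.
Margin = 2.429 × 1.8895 = 4.5896; the interval is 7.4 ± 4.5896 = (2.81, 11.99).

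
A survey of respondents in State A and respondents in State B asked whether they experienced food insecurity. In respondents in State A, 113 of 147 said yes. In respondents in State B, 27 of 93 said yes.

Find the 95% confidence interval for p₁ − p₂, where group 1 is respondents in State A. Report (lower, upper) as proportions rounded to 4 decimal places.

p̂₁ = 113/147 = 0.7687 and p̂₂ = 27/93 = 0.2903.
SE₁ = √(p̂₁(1−p̂₁)/n₁) = √(0.7687·0.2313/147) = 0.03478; SE₂ = √(0.2903·0.7097/93) = 0.04707.
Independent samples: SE of the difference = √(SE₁² + SE₂²) = √(0.0012096484 + 0.0022155849) = 0.05853.
z* for 95% confidence is 1.960, so the margin of error is 1.960 × 0.05853 = 0.11472.
Point estimate p̂₁ − p̂₂ = 0.7687 − 0.2903 = 0.4784.
0.4784 ± 0.11472 → (0.3637, 0.5931).

(0.3637, 0.5931)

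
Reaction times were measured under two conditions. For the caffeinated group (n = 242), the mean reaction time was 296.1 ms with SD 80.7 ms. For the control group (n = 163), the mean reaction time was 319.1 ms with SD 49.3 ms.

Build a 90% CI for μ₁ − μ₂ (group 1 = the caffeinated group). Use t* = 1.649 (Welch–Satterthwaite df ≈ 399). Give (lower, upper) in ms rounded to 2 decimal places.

(-33.66, -12.34)

Per-group SEs: s₁/√n₁ = 80.7/√242 = 5.1876, s₂/√n₂ = 49.3/√163 = 3.8615.
Unpooled SE of the difference: √(26.91119376 + 14.91118225) = 6.4670.
Margin of error = t* · SE = 1.649 × 6.4670 = 10.6641.
x̄₁ − x̄₂ = 296.1 − 319.1 = -23.0000.
CI: -23.0000 ± 10.6641 = (-33.66, -12.34).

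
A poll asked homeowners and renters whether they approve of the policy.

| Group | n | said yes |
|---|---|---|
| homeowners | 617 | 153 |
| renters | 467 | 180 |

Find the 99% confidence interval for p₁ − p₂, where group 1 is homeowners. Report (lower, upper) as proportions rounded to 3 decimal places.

(-0.211, -0.064)

Sample proportions: 153/617 = 0.2480, 180/467 = 0.3854.
Each SE is √(p̂(1−p̂)/n): √(0.2480·0.7520/617) = 0.01739 and √(0.3854·0.6146/467) = 0.02252.
SE(p̂₁ − p̂₂) = √(SE₁² + SE₂²) = √(0.0003024121 + 0.0005071504) = 0.02845, since the two samples are independent.
At 99% confidence z* = 2.576; margin = 2.576 × 0.02845 = 0.07329.
The difference is 0.2480 − 0.3854 = -0.1374, so the interval is -0.1374 ± 0.07329 = (-0.211, -0.064).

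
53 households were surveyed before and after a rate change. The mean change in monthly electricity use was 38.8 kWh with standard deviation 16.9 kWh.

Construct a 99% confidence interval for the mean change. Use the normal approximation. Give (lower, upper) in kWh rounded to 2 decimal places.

(32.82, 44.78)

This is a matched-pairs design, so SE = s_d/√n = 16.9/√53 = 2.3214.
Margin = 2.576 × 2.3214 = 5.9799; the interval is 38.8 ± 5.9799 = (32.82, 44.78).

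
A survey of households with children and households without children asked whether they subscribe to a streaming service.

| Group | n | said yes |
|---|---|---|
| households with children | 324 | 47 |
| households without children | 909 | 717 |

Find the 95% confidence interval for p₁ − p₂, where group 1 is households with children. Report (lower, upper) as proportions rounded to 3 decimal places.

(-0.690, -0.597)

Sample proportions: 47/324 = 0.1451, 717/909 = 0.7888.
Each SE is √(p̂(1−p̂)/n): √(0.1451·0.8549/324) = 0.01957 and √(0.7888·0.2112/909) = 0.01354.
SE(p̂₁ − p̂₂) = √(SE₁² + SE₂²) = √(0.0003829849 + 0.0001833316) = 0.02380, since the two samples are independent.
At 95% confidence z* = 1.960; margin = 1.960 × 0.02380 = 0.04665.
The difference is 0.1451 − 0.7888 = -0.6437, so the interval is -0.6437 ± 0.04665 = (-0.690, -0.597).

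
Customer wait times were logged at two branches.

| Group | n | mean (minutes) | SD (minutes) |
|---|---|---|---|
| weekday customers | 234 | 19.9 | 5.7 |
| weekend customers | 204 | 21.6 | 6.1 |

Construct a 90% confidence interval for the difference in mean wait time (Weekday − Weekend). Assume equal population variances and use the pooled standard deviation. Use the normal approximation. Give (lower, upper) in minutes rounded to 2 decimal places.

(-2.63, -0.77)

Pooled variance s_p² = [233·5.7² + 203·6.1²] / (234+204−2) = 34.6876, so s_p = 5.8896.
SE_diff = s_p·√(1/n₁ + 1/n₂) = 5.8896·√(1/234 + 1/204) = 0.5642.
z* = 1.645; margin = 1.645 × 0.5642 = 0.9281.
Difference = 19.9 − 21.6 = -1.7000.
-1.7000 ± 0.9281 → (-2.63, -0.77).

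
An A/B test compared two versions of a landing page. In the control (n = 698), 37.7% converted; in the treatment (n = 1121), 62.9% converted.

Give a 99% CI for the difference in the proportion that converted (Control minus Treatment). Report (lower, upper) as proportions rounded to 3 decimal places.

(-0.312, -0.192)

SE₁ = √(p̂₁(1−p̂₁)/n₁) = √(0.3770·0.6230/698) = 0.01834; SE₂ = √(0.6290·0.3710/1121) = 0.01443.
Independent samples: SE of the difference = √(SE₁² + SE₂²) = √(0.0003363556 + 0.0002082249) = 0.02334.
z* for 99% confidence is 2.576, so the margin of error is 2.576 × 0.02334 = 0.06012.
Point estimate p̂₁ − p̂₂ = 0.3770 − 0.6290 = -0.2520.
-0.2520 ± 0.06012 → (-0.312, -0.192).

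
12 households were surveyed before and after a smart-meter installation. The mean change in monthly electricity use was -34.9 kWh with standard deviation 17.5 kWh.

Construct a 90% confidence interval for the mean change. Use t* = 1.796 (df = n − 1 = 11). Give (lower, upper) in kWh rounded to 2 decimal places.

This is a matched-pairs design, so SE = s_d/√n = 17.5/√12 = 5.0518.
Margin = 1.796 × 5.0518 = 9.0730; the interval is -34.9 ± 9.0730 = (-43.97, -25.83).

(-43.97, -25.83)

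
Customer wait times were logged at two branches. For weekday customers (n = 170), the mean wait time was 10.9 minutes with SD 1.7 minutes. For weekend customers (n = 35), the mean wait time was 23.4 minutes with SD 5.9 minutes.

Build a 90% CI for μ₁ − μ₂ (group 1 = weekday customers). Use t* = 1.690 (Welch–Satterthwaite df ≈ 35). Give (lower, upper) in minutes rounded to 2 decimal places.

(-14.20, -10.80)

SE₁ = s₁/√n₁ = 1.7/√170 = 0.1304; SE₂ = 5.9/√35 = 0.9973.
Independent samples, unequal variances: SE_diff = √(SE₁² + SE₂²) = √(0.01700416 + 0.99460729) = 1.0058.
t* = 1.690, so margin of error = 1.690 × 1.0058 = 1.6998.
Difference in means = 10.9 − 23.4 = -12.5000.
-12.5000 ± 1.6998 → (-14.20, -10.80).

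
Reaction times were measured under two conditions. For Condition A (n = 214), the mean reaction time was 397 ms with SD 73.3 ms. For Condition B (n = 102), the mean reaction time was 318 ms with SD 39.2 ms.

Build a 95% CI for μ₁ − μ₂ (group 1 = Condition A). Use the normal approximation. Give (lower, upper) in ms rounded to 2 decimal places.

Per-group SEs: s₁/√n₁ = 73.3/√214 = 5.0107, s₂/√n₂ = 39.2/√102 = 3.8814.
Unpooled SE of the difference: √(25.10711449 + 15.06526596) = 6.3382.
Margin of error = z* · SE = 1.960 × 6.3382 = 12.4229.
x̄₁ − x̄₂ = 397 − 318 = 79.0000.
CI: 79.0000 ± 12.4229 = (66.58, 91.42).

(66.58, 91.42)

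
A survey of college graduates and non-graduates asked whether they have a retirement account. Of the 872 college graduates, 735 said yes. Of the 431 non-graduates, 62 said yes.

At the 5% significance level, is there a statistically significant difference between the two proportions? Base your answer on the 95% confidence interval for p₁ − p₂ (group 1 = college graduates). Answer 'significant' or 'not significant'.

significant

p̂₁ = 735/872 = 0.8429 and p̂₂ = 62/431 = 0.1439.
SE₁ = √(p̂₁(1−p̂₁)/n₁) = √(0.8429·0.1571/872) = 0.01232; SE₂ = √(0.1439·0.8561/431) = 0.01691.
Independent samples: SE of the difference = √(SE₁² + SE₂²) = √(0.0001517824 + 0.0002859481) = 0.02092.
z* for 95% confidence is 1.960, so the margin of error is 1.960 × 0.02092 = 0.04100.
Point estimate p̂₁ − p̂₂ = 0.8429 − 0.1439 = 0.6990.
0.6990 ± 0.04100 → (0.65800, 0.74000).
The interval (0.65800, 0.74000) does not contain 0, so the difference is significant.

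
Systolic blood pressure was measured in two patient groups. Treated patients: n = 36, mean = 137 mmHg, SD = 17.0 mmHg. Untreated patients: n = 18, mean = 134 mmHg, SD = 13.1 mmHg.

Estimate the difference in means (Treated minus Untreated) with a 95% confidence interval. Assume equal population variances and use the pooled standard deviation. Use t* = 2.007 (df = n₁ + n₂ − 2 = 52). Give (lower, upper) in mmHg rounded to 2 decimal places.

Pooled variance s_p² = [35·17.0² + 17·13.1²] / (36+18−2) = 250.6225, so s_p = 15.8311.
SE_diff = s_p·√(1/n₁ + 1/n₂) = 15.8311·√(1/36 + 1/18) = 4.5700.
t* = 2.007; margin = 2.007 × 4.5700 = 9.1720.
Difference = 137 − 134 = 3.0000.
3.0000 ± 9.1720 → (-6.17, 12.17).

(-6.17, 12.17)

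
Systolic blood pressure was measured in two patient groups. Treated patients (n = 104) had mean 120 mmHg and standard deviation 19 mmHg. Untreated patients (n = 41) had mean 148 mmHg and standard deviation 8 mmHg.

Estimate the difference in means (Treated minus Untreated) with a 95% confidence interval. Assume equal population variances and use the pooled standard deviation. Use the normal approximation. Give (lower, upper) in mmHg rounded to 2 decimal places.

s_p = √[((n₁−1)s₁² + (n₂−1)s₂²)/(n₁+n₂−2)] = √[(103·19² + 40·8²)/143] = 16.6710.
SE = 16.6710·√(1/104 + 1/41) = 3.0742.
With z* = 1.960, margin = 1.960 × 3.0742 = 6.0254.
x̄₁ − x̄₂ = 120 − 148 = -28.0000; interval -28.0000 ± 6.0254 = (-34.03, -21.97).

(-34.03, -21.97)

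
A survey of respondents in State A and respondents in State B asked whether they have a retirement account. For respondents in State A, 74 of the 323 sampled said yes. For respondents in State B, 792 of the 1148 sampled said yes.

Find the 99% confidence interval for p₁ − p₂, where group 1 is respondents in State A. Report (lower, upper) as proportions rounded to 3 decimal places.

Sample proportions: 74/323 = 0.2291, 792/1148 = 0.6899.
Each SE is √(p̂(1−p̂)/n): √(0.2291·0.7709/323) = 0.02338 and √(0.6899·0.3101/1148) = 0.01365.
SE(p̂₁ − p̂₂) = √(SE₁² + SE₂²) = √(0.0005466244 + 0.0001863225) = 0.02707, since the two samples are independent.
At 99% confidence z* = 2.576; margin = 2.576 × 0.02707 = 0.06973.
The difference is 0.2291 − 0.6899 = -0.4608, so the interval is -0.4608 ± 0.06973 = (-0.531, -0.391).

(-0.531, -0.391)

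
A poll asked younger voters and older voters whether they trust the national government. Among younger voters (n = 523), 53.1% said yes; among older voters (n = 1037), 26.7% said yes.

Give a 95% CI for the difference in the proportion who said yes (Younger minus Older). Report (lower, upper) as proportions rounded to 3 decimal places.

Each SE is √(p̂(1−p̂)/n): √(0.5310·0.4690/523) = 0.02182 and √(0.2670·0.7330/1037) = 0.01374.
SE(p̂₁ − p̂₂) = √(SE₁² + SE₂²) = √(0.0004761124 + 0.0001887876) = 0.02579, since the two samples are independent.
At 95% confidence z* = 1.960; margin = 1.960 × 0.02579 = 0.05055.
The difference is 0.5310 − 0.2670 = 0.2640, so the interval is 0.2640 ± 0.05055 = (0.213, 0.315).

(0.213, 0.315)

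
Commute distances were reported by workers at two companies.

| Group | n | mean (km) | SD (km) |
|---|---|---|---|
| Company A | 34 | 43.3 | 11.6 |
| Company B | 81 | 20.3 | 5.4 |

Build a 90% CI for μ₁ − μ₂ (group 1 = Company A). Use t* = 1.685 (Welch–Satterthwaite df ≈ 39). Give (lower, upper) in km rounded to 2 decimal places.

Standard errors of each mean: 11.6/√34 = 1.9894 and 5.4/√81 = 0.6000.
SE(x̄₁ − x̄₂) = √(1.9894² + 0.6000²) = 2.0779 for independent samples with unequal variances.
With t* = 1.685, the margin is 1.685 × 2.0779 = 3.5013.
x̄₁ − x̄₂ = 43.3 − 20.3 = 23.0000; the interval is 23.0000 ± 3.5013 = (19.50, 26.50).

(19.50, 26.50)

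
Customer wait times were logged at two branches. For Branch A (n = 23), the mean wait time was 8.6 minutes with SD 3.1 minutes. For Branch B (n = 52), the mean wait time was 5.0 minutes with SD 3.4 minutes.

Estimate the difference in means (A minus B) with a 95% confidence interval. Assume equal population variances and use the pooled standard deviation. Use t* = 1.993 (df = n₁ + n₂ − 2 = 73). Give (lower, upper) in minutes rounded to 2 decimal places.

Pooled variance s_p² = [22·3.1² + 51·3.4²] / (23+52−2) = 10.9723, so s_p = 3.3124.
SE_diff = s_p·√(1/n₁ + 1/n₂) = 3.3124·√(1/23 + 1/52) = 0.8295.
t* = 1.993; margin = 1.993 × 0.8295 = 1.6532.
Difference = 8.6 − 5.0 = 3.6000.
3.6000 ± 1.6532 → (1.95, 5.25).

(1.95, 5.25)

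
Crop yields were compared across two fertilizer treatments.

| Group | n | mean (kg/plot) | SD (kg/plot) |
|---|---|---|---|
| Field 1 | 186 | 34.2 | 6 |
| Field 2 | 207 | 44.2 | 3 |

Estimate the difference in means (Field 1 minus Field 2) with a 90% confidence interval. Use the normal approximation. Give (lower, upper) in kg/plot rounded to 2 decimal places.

Per-group SEs: s₁/√n₁ = 6/√186 = 0.4399, s₂/√n₂ = 3/√207 = 0.2085.
Unpooled SE of the difference: √(0.19351201 + 0.04347225) = 0.4868.
Margin of error = z* · SE = 1.645 × 0.4868 = 0.8008.
x̄₁ − x̄₂ = 34.2 − 44.2 = -10.0000.
CI: -10.0000 ± 0.8008 = (-10.80, -9.20).

(-10.80, -9.20)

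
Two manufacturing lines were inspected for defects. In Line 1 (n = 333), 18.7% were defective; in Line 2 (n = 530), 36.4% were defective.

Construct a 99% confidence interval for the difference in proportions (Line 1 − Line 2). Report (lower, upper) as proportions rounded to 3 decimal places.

(-0.254, -0.100)

SE₁ = √(p̂₁(1−p̂₁)/n₁) = √(0.1870·0.8130/333) = 0.02137; SE₂ = √(0.3640·0.6360/530) = 0.02090.
Independent samples: SE of the difference = √(SE₁² + SE₂²) = √(0.0004566769 + 0.00043681) = 0.02989.
z* for 99% confidence is 2.576, so the margin of error is 2.576 × 0.02989 = 0.07700.
Point estimate p̂₁ − p̂₂ = 0.1870 − 0.3640 = -0.1770.
-0.1770 ± 0.07700 → (-0.254, -0.100).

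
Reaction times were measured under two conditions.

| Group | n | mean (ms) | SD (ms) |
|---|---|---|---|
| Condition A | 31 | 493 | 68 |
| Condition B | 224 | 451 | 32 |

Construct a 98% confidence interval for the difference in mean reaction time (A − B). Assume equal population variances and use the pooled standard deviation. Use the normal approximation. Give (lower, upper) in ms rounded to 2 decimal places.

(25.02, 58.98)

s_p = √[((n₁−1)s₁² + (n₂−1)s₂²)/(n₁+n₂−2)] = √[(30·68² + 223·32²)/253] = 38.0904.
SE = 38.0904·√(1/31 + 1/224) = 7.2993.
With z* = 2.326, margin = 2.326 × 7.2993 = 16.9782.
x̄₁ − x̄₂ = 493 − 451 = 42.0000; interval 42.0000 ± 16.9782 = (25.02, 58.98).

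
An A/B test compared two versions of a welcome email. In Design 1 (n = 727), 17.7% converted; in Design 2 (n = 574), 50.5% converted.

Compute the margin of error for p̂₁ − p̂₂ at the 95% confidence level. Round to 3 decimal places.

0.049

SE₁ = √(p̂₁(1−p̂₁)/n₁) = √(0.1770·0.8230/727) = 0.01416; SE₂ = √(0.5050·0.4950/574) = 0.02087.
Independent samples: SE of the difference = √(SE₁² + SE₂²) = √(0.0002005056 + 0.0004355569) = 0.02522.
z* for 95% confidence is 1.960, so the margin of error is 1.960 × 0.02522 = 0.04943.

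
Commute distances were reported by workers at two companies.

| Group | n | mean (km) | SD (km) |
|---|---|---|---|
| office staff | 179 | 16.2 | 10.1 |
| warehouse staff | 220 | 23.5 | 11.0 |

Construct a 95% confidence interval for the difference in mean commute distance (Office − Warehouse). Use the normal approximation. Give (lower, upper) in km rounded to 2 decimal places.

(-9.37, -5.23)

Standard errors of each mean: 10.1/√179 = 0.7549 and 11.0/√220 = 0.7416.
SE(x̄₁ − x̄₂) = √(0.7549² + 0.7416²) = 1.0582 for independent samples with unequal variances.
With z* = 1.960, the margin is 1.960 × 1.0582 = 2.0741.
x̄₁ − x̄₂ = 16.2 − 23.5 = -7.3000; the interval is -7.3000 ± 2.0741 = (-9.37, -5.23).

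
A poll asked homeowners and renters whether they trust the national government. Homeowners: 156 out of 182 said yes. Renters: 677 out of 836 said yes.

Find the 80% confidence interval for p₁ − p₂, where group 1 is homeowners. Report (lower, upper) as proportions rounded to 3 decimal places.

(0.010, 0.085)

p̂₁ = 156/182 = 0.8571 and p̂₂ = 677/836 = 0.8098.
SE₁ = √(p̂₁(1−p̂₁)/n₁) = √(0.8571·0.1429/182) = 0.02594; SE₂ = √(0.8098·0.1902/836) = 0.01357.
Independent samples: SE of the difference = √(SE₁² + SE₂²) = √(0.0006728836 + 0.0001841449) = 0.02928.
z* for 80% confidence is 1.282, so the margin of error is 1.282 × 0.02928 = 0.03754.
Point estimate p̂₁ − p̂₂ = 0.8571 − 0.8098 = 0.0473.
0.0473 ± 0.03754 → (0.010, 0.085).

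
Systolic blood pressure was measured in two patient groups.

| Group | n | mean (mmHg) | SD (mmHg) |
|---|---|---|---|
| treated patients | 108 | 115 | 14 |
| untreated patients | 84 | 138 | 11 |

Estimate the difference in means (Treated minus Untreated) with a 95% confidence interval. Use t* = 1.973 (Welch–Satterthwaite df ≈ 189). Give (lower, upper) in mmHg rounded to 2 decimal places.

(-26.56, -19.44)

Standard errors of each mean: 14/√108 = 1.3472 and 11/√84 = 1.2002.
SE(x̄₁ − x̄₂) = √(1.3472² + 1.2002²) = 1.8043 for independent samples with unequal variances.
With t* = 1.973, the margin is 1.973 × 1.8043 = 3.5599.
x̄₁ − x̄₂ = 115 − 138 = -23.0000; the interval is -23.0000 ± 3.5599 = (-26.56, -19.44).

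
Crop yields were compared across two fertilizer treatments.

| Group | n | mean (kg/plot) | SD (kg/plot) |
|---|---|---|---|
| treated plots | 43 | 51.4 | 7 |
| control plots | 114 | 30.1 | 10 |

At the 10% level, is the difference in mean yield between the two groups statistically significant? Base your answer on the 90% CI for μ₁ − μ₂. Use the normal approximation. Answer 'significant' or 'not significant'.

significant

Standard errors of each mean: 7/√43 = 1.0675 and 10/√114 = 0.9366.
SE(x̄₁ − x̄₂) = √(1.0675² + 0.9366²) = 1.4201 for independent samples with unequal variances.
With z* = 1.645, the margin is 1.645 × 1.4201 = 2.3361.
x̄₁ − x̄₂ = 51.4 − 30.1 = 21.3000; the interval is 21.3000 ± 2.3361 = (18.9639, 23.6361).
The interval (18.9639, 23.6361) does not contain 0, so the difference is significant.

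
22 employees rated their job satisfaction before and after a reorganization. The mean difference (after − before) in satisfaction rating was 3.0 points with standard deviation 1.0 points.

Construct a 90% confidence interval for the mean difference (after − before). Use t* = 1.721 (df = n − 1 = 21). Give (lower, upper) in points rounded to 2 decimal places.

(2.63, 3.37)

Paired design: SE = s_d/√n = 1.0/√22 = 0.2132.
t* = 1.721; margin of error = 1.721 × 0.2132 = 0.3669.
3.0 ± 0.3669 → (2.63, 3.37).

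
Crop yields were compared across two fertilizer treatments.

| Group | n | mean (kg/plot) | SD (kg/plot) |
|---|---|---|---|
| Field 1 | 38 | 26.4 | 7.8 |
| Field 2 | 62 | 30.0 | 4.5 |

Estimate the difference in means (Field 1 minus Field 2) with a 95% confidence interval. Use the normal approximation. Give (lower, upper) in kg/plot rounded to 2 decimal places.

(-6.32, -0.88)

Per-group SEs: s₁/√n₁ = 7.8/√38 = 1.2653, s₂/√n₂ = 4.5/√62 = 0.5715.
Unpooled SE of the difference: √(1.60098409 + 0.32661225) = 1.3884.
Margin of error = z* · SE = 1.960 × 1.3884 = 2.7213.
x̄₁ − x̄₂ = 26.4 − 30.0 = -3.6000.
CI: -3.6000 ± 2.7213 = (-6.32, -0.88).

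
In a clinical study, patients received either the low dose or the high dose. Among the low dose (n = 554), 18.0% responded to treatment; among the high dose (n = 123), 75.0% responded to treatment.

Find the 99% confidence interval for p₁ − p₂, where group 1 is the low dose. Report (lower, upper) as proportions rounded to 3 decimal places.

Each SE is √(p̂(1−p̂)/n): √(0.1800·0.8200/554) = 0.01632 and √(0.7500·0.2500/123) = 0.03904.
SE(p̂₁ − p̂₂) = √(SE₁² + SE₂²) = √(0.0002663424 + 0.0015241216) = 0.04231, since the two samples are independent.
At 99% confidence z* = 2.576; margin = 2.576 × 0.04231 = 0.10899.
The difference is 0.1800 − 0.7500 = -0.5700, so the interval is -0.5700 ± 0.10899 = (-0.679, -0.461).

(-0.679, -0.461)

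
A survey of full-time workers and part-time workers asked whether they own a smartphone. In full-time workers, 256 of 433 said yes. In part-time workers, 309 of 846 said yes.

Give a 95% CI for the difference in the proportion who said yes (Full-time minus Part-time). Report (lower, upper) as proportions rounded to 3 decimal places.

Sample proportions: 256/433 = 0.5912, 309/846 = 0.3652.
Each SE is √(p̂(1−p̂)/n): √(0.5912·0.4088/433) = 0.02363 and √(0.3652·0.6348/846) = 0.01655.
SE(p̂₁ − p̂₂) = √(SE₁² + SE₂²) = √(0.0005583769 + 0.0002739025) = 0.02885, since the two samples are independent.
At 95% confidence z* = 1.960; margin = 1.960 × 0.02885 = 0.05655.
The difference is 0.5912 − 0.3652 = 0.2260, so the interval is 0.2260 ± 0.05655 = (0.169, 0.283).

(0.169, 0.283)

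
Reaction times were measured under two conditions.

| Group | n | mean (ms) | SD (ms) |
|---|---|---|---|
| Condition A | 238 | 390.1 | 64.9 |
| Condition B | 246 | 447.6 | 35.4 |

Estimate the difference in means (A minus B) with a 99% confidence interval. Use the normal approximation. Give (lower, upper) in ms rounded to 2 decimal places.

Per-group SEs: s₁/√n₁ = 64.9/√238 = 4.2068, s₂/√n₂ = 35.4/√246 = 2.2570.
Unpooled SE of the difference: √(17.69716624 + 5.094049) = 4.7740.
Margin of error = z* · SE = 2.576 × 4.7740 = 12.2978.
x̄₁ − x̄₂ = 390.1 − 447.6 = -57.5000.
CI: -57.5000 ± 12.2978 = (-69.80, -45.20).

(-69.80, -45.20)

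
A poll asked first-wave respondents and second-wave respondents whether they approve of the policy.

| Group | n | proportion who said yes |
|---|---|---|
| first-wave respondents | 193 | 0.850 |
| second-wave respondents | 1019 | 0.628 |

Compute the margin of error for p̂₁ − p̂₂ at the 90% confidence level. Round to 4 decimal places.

0.0491

Each SE is √(p̂(1−p̂)/n): √(0.8500·0.1500/193) = 0.02570 and √(0.6280·0.3720/1019) = 0.01514.
SE(p̂₁ − p̂₂) = √(SE₁² + SE₂²) = √(0.00066049 + 0.0002292196) = 0.02983, since the two samples are independent.
At 90% confidence z* = 1.645; margin = 1.645 × 0.02983 = 0.04907.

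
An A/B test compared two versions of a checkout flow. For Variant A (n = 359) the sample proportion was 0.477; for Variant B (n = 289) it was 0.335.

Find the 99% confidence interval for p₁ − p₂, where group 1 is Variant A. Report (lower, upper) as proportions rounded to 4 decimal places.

(0.0434, 0.2406)

The two standard errors are √(0.4770×0.5230/359) = 0.02636 and √(0.3350×0.6650/289) = 0.02776.
Because the samples are independent, SE_diff = √(0.02636² + 0.02776²) = 0.03828.
Using z* = 2.576 for 99%, ME = 2.576 × 0.03828 = 0.09861.
p̂₁ − p̂₂ = 0.1420; interval 0.1420 ± 0.09861 gives (0.0434, 0.2406).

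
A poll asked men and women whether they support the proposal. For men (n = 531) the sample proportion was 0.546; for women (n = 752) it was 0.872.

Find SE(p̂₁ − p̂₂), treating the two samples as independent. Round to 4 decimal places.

0.0248

SE₁ = √(p̂₁(1−p̂₁)/n₁) = √(0.5460·0.4540/531) = 0.02161; SE₂ = √(0.8720·0.1280/752) = 0.01218.
Independent samples: SE of the difference = √(SE₁² + SE₂²) = √(0.0004669921 + 0.0001483524) = 0.02481.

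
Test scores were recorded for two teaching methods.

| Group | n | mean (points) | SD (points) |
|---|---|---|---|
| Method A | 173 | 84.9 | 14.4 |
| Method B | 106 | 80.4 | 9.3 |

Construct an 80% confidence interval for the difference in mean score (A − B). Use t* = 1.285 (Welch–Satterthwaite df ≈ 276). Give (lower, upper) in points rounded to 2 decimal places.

(2.68, 6.32)

SE₁ = s₁/√n₁ = 14.4/√173 = 1.0948; SE₂ = 9.3/√106 = 0.9033.
Independent samples, unequal variances: SE_diff = √(SE₁² + SE₂²) = √(1.19858704 + 0.81595089) = 1.4193.
t* = 1.285, so margin of error = 1.285 × 1.4193 = 1.8238.
Difference in means = 84.9 − 80.4 = 4.5000.
4.5000 ± 1.8238 → (2.68, 6.32).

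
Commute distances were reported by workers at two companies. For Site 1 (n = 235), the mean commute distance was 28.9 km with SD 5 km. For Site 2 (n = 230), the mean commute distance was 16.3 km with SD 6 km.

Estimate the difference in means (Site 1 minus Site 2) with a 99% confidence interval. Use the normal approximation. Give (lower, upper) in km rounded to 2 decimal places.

Per-group SEs: s₁/√n₁ = 5/√235 = 0.3262, s₂/√n₂ = 6/√230 = 0.3956.
Unpooled SE of the difference: √(0.10640644 + 0.15649936) = 0.5127.
Margin of error = z* · SE = 2.576 × 0.5127 = 1.3207.
x̄₁ − x̄₂ = 28.9 − 16.3 = 12.6000.
CI: 12.6000 ± 1.3207 = (11.28, 13.92).

(11.28, 13.92)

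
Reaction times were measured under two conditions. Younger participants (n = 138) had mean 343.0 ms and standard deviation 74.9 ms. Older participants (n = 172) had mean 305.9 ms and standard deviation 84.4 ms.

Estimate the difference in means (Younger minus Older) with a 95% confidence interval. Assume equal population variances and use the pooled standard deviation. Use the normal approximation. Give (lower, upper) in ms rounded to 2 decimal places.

(19.11, 55.09)

s_p = √[((n₁−1)s₁² + (n₂−1)s₂²)/(n₁+n₂−2)] = √[(137·74.9² + 171·84.4²)/308] = 80.3132.
SE = 80.3132·√(1/138 + 1/172) = 9.1783.
With z* = 1.960, margin = 1.960 × 9.1783 = 17.9895.
x̄₁ − x̄₂ = 343.0 − 305.9 = 37.1000; interval 37.1000 ± 17.9895 = (19.11, 55.09).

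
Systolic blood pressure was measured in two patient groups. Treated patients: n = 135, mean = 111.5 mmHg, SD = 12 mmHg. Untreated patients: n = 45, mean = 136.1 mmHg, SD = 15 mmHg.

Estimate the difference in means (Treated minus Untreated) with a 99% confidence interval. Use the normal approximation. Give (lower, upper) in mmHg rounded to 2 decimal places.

SE₁ = s₁/√n₁ = 12/√135 = 1.0328; SE₂ = 15/√45 = 2.2361.
Independent samples, unequal variances: SE_diff = √(SE₁² + SE₂²) = √(1.06667584 + 5.00014321) = 2.4631.
z* = 2.576, so margin of error = 2.576 × 2.4631 = 6.3449.
Difference in means = 111.5 − 136.1 = -24.6000.
-24.6000 ± 6.3449 → (-30.94, -18.26).

(-30.94, -18.26)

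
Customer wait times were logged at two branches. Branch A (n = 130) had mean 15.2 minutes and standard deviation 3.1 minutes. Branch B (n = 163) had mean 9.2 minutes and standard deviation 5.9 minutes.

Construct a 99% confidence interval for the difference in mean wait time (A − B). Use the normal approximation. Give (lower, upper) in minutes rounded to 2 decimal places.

(4.62, 7.38)

Standard errors of each mean: 3.1/√130 = 0.2719 and 5.9/√163 = 0.4621.
SE(x̄₁ − x̄₂) = √(0.2719² + 0.4621²) = 0.5362 for independent samples with unequal variances.
With z* = 2.576, the margin is 2.576 × 0.5362 = 1.3813.
x̄₁ − x̄₂ = 15.2 − 9.2 = 6.0000; the interval is 6.0000 ± 1.3813 = (4.62, 7.38).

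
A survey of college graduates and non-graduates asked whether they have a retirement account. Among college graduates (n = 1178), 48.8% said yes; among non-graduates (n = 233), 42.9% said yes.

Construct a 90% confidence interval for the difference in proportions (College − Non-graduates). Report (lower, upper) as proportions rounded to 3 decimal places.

SE₁ = √(p̂₁(1−p̂₁)/n₁) = √(0.4880·0.5120/1178) = 0.01456; SE₂ = √(0.4290·0.5710/233) = 0.03242.
Independent samples: SE of the difference = √(SE₁² + SE₂²) = √(0.0002119936 + 0.0010510564) = 0.03554.
z* for 90% confidence is 1.645, so the margin of error is 1.645 × 0.03554 = 0.05846.
Point estimate p̂₁ − p̂₂ = 0.4880 − 0.4290 = 0.0590.
0.0590 ± 0.05846 → (0.001, 0.117).

(0.001, 0.117)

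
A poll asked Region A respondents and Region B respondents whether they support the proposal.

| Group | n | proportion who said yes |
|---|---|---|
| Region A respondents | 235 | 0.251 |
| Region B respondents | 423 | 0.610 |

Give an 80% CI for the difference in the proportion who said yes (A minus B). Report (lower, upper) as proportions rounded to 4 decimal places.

SE₁ = √(p̂₁(1−p̂₁)/n₁) = √(0.2510·0.7490/235) = 0.02828; SE₂ = √(0.6100·0.3900/423) = 0.02372.
Independent samples: SE of the difference = √(SE₁² + SE₂²) = √(0.0007997584 + 0.0005626384) = 0.03691.
z* for 80% confidence is 1.282, so the margin of error is 1.282 × 0.03691 = 0.04732.
Point estimate p̂₁ − p̂₂ = 0.2510 − 0.6100 = -0.3590.
-0.3590 ± 0.04732 → (-0.4063, -0.3117).

(-0.4063, -0.3117)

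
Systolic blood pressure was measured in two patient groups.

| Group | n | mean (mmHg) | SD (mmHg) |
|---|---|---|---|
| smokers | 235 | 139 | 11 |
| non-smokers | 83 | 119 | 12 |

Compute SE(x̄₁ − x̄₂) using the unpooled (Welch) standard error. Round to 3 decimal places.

SE₁ = s₁/√n₁ = 11/√235 = 0.7176; SE₂ = 12/√83 = 1.3172.
Independent samples, unequal variances: SE_diff = √(SE₁² + SE₂²) = √(0.51494976 + 1.73501584) = 1.5000.

1.500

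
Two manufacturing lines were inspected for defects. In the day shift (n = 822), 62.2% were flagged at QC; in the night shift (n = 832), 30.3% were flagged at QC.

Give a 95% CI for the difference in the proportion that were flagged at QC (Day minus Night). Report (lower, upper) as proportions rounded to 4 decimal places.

Each SE is √(p̂(1−p̂)/n): √(0.6220·0.3780/822) = 0.01691 and √(0.3030·0.6970/832) = 0.01593.
SE(p̂₁ − p̂₂) = √(SE₁² + SE₂²) = √(0.0002859481 + 0.0002537649) = 0.02323, since the two samples are independent.
At 95% confidence z* = 1.960; margin = 1.960 × 0.02323 = 0.04553.
The difference is 0.6220 − 0.3030 = 0.3190, so the interval is 0.3190 ± 0.04553 = (0.2735, 0.3645).

(0.2735, 0.3645)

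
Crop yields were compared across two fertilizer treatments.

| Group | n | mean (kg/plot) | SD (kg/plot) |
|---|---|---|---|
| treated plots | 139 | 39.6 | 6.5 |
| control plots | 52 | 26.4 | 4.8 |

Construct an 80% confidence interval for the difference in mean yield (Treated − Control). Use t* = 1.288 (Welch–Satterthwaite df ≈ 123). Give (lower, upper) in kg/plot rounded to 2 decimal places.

(12.09, 14.31)

Per-group SEs: s₁/√n₁ = 6.5/√139 = 0.5513, s₂/√n₂ = 4.8/√52 = 0.6656.
Unpooled SE of the difference: √(0.30393169 + 0.44302336) = 0.8643.
Margin of error = t* · SE = 1.288 × 0.8643 = 1.1132.
x̄₁ − x̄₂ = 39.6 − 26.4 = 13.2000.
CI: 13.2000 ± 1.1132 = (12.09, 14.31).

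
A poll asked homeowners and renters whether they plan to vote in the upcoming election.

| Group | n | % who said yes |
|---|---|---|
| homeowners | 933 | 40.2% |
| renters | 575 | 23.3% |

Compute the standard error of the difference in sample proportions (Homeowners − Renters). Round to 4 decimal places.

Each SE is √(p̂(1−p̂)/n): √(0.4020·0.5980/933) = 0.01605 and √(0.2330·0.7670/575) = 0.01763.
SE(p̂₁ − p̂₂) = √(SE₁² + SE₂²) = √(0.0002576025 + 0.0003108169) = 0.02384, since the two samples are independent.

0.0238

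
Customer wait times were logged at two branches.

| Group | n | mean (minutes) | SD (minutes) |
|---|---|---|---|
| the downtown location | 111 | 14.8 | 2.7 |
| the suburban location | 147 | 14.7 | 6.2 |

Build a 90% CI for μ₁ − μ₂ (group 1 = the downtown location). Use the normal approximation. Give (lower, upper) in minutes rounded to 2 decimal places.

SE₁ = s₁/√n₁ = 2.7/√111 = 0.2563; SE₂ = 6.2/√147 = 0.5114.
Independent samples, unequal variances: SE_diff = √(SE₁² + SE₂²) = √(0.06568969 + 0.26152996) = 0.5720.
z* = 1.645, so margin of error = 1.645 × 0.5720 = 0.9409.
Difference in means = 14.8 − 14.7 = 0.1000.
0.1000 ± 0.9409 → (-0.84, 1.04).

(-0.84, 1.04)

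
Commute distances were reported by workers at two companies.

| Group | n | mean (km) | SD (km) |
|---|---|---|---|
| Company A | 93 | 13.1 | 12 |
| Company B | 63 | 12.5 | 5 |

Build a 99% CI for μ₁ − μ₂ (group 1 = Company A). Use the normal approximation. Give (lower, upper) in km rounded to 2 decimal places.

(-2.99, 4.19)

Per-group SEs: s₁/√n₁ = 12/√93 = 1.2443, s₂/√n₂ = 5/√63 = 0.6299.
Unpooled SE of the difference: √(1.54828249 + 0.39677401) = 1.3947.
Margin of error = z* · SE = 2.576 × 1.3947 = 3.5927.
x̄₁ − x̄₂ = 13.1 − 12.5 = 0.6000.
CI: 0.6000 ± 3.5927 = (-2.99, 4.19).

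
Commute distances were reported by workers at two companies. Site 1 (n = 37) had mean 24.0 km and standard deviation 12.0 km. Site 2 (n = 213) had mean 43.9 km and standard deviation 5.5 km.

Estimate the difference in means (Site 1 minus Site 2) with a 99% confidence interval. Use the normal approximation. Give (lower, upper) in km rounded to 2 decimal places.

Per-group SEs: s₁/√n₁ = 12.0/√37 = 1.9728, s₂/√n₂ = 5.5/√213 = 0.3769.
Unpooled SE of the difference: √(3.89193984 + 0.14205361) = 2.0085.
Margin of error = z* · SE = 2.576 × 2.0085 = 5.1739.
x̄₁ − x̄₂ = 24.0 − 43.9 = -19.9000.
CI: -19.9000 ± 5.1739 = (-25.07, -14.73).

(-25.07, -14.73)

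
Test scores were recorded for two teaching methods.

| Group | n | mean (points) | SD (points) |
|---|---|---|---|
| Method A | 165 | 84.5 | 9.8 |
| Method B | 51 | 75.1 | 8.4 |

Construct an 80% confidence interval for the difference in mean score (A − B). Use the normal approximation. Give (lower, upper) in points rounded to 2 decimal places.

SE₁ = s₁/√n₁ = 9.8/√165 = 0.7629; SE₂ = 8.4/√51 = 1.1762.
Independent samples, unequal variances: SE_diff = √(SE₁² + SE₂²) = √(0.58201641 + 1.38344644) = 1.4019.
z* = 1.282, so margin of error = 1.282 × 1.4019 = 1.7972.
Difference in means = 84.5 − 75.1 = 9.4000.
9.4000 ± 1.7972 → (7.60, 11.20).

(7.60, 11.20)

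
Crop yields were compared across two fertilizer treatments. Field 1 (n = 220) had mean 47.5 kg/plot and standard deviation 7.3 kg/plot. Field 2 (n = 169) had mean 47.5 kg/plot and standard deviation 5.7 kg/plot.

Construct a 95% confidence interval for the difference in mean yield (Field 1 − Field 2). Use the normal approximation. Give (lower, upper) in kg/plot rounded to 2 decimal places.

Standard errors of each mean: 7.3/√220 = 0.4922 and 5.7/√169 = 0.4385.
SE(x̄₁ − x̄₂) = √(0.4922² + 0.4385²) = 0.6592 for independent samples with unequal variances.
With z* = 1.960, the margin is 1.960 × 0.6592 = 1.2920.
x̄₁ − x̄₂ = 47.5 − 47.5 = 0.0000; the interval is 0.0000 ± 1.2920 = (-1.29, 1.29).

(-1.29, 1.29)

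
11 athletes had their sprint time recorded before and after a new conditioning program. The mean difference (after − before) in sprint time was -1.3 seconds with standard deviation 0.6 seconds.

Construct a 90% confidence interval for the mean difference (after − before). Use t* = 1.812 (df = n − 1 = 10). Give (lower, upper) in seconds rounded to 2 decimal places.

Paired design: SE = s_d/√n = 0.6/√11 = 0.1809.
t* = 1.812; margin of error = 1.812 × 0.1809 = 0.3278.
-1.3 ± 0.3278 → (-1.63, -0.97).

(-1.63, -0.97)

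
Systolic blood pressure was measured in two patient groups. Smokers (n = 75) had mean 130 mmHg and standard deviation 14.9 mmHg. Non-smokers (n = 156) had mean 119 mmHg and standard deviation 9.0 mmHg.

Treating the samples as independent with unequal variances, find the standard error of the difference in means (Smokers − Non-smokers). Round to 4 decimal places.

1.8653

Per-group SEs: s₁/√n₁ = 14.9/√75 = 1.7205, s₂/√n₂ = 9.0/√156 = 0.7206.
Unpooled SE of the difference: √(2.96012025 + 0.51926436) = 1.8653.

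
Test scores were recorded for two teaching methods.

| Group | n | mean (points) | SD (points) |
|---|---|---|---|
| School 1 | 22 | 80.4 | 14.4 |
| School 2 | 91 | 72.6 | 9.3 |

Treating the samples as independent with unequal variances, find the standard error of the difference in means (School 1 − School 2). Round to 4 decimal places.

Per-group SEs: s₁/√n₁ = 14.4/√22 = 3.0701, s₂/√n₂ = 9.3/√91 = 0.9749.
Unpooled SE of the difference: √(9.42551401 + 0.95043001) = 3.2212.

3.2212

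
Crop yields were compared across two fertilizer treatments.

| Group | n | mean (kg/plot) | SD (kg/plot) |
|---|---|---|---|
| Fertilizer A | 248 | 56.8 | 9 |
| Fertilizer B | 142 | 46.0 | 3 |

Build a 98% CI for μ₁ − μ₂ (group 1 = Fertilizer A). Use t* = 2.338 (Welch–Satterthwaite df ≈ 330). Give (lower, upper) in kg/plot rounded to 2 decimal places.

SE₁ = s₁/√n₁ = 9/√248 = 0.5715; SE₂ = 3/√142 = 0.2518.
Independent samples, unequal variances: SE_diff = √(SE₁² + SE₂²) = √(0.32661225 + 0.06340324) = 0.6245.
t* = 2.338, so margin of error = 2.338 × 0.6245 = 1.4601.
Difference in means = 56.8 − 46.0 = 10.8000.
10.8000 ± 1.4601 → (9.34, 12.26).

(9.34, 12.26)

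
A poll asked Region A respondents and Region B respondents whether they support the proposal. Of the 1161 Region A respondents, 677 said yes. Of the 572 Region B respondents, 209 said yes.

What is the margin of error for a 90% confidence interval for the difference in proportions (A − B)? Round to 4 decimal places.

0.0408

First, p̂₁ = 677/1161 = 0.5831; p̂₂ = 209/572 = 0.3654.
The two standard errors are √(0.5831×0.4169/1161) = 0.01447 and √(0.3654×0.6346/572) = 0.02013.
Because the samples are independent, SE_diff = √(0.01447² + 0.02013²) = 0.02479.
Using z* = 1.645 for 90%, ME = 1.645 × 0.02479 = 0.04078.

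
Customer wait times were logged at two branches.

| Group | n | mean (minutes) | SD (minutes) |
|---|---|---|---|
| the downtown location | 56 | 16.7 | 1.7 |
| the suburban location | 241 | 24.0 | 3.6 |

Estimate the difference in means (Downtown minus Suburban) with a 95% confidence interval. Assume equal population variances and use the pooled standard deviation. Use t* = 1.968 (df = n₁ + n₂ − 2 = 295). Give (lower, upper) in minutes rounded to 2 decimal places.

(-8.27, -6.33)

Pooled variance s_p² = [55·1.7² + 240·3.6²] / (56+241−2) = 11.0825, so s_p = 3.3290.
SE_diff = s_p·√(1/n₁ + 1/n₂) = 3.3290·√(1/56 + 1/241) = 0.4938.
t* = 1.968; margin = 1.968 × 0.4938 = 0.9718.
Difference = 16.7 − 24.0 = -7.3000.
-7.3000 ± 0.9718 → (-8.27, -6.33).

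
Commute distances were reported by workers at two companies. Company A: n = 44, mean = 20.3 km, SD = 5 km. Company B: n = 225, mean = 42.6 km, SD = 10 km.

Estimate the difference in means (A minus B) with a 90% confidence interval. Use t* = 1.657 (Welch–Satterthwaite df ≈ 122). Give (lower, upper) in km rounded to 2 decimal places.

Per-group SEs: s₁/√n₁ = 5/√44 = 0.7538, s₂/√n₂ = 10/√225 = 0.6667.
Unpooled SE of the difference: √(0.56821444 + 0.44448889) = 1.0063.
Margin of error = t* · SE = 1.657 × 1.0063 = 1.6674.
x̄₁ − x̄₂ = 20.3 − 42.6 = -22.3000.
CI: -22.3000 ± 1.6674 = (-23.97, -20.63).

(-23.97, -20.63)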